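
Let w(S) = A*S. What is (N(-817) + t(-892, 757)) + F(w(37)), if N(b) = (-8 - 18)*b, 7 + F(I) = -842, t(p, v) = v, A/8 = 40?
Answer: 21150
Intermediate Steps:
A = 320 (A = 8*40 = 320)
w(S) = 320*S
F(I) = -849 (F(I) = -7 - 842 = -849)
N(b) = -26*b
(N(-817) + t(-892, 757)) + F(w(37)) = (-26*(-817) + 757) - 849 = (21242 + 757) - 849 = 21999 - 849 = 21150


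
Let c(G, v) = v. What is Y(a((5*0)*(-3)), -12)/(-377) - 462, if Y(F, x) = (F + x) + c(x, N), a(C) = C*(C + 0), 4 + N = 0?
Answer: -174158/377 ≈ -461.96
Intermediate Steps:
N = -4 (N = -4 + 0 = -4)
a(C) = C**2 (a(C) = C*C = C**2)
Y(F, x) = -4 + F + x (Y(F, x) = (F + x) - 4 = -4 + F + x)
Y(a((5*0)*(-3)), -12)/(-377) - 462 = (-4 + ((5*0)*(-3))**2 - 12)/(-377) - 462 = -(-4 + (0*(-3))**2 - 12)/377 - 462 = -(-4 + 0**2 - 12)/377 - 462 = -(-4 + 0 - 12)/377 - 462 = -1/377*(-16) - 462 = 16/377 - 462 = -174158/377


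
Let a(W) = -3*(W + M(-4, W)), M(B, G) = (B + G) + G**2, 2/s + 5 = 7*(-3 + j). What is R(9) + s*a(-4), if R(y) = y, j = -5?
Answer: 573/61 ≈ 9.3934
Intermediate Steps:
s = -2/61 (s = 2/(-5 + 7*(-3 - 5)) = 2/(-5 + 7*(-8)) = 2/(-5 - 56) = 2/(-61) = 2*(-1/61) = -2/61 ≈ -0.032787)
M(B, G) = B + G + G**2
a(W) = 12 - 6*W - 3*W**2 (a(W) = -3*(W + (-4 + W + W**2)) = -3*(-4 + W**2 + 2*W) = 12 - 6*W - 3*W**2)
R(9) + s*a(-4) = 9 - 2*(12 - 6*(-4) - 3*(-4)**2)/61 = 9 - 2*(12 + 24 - 3*16)/61 = 9 - 2*(12 + 24 - 48)/61 = 9 - 2/61*(-12) = 9 + 24/61 = 573/61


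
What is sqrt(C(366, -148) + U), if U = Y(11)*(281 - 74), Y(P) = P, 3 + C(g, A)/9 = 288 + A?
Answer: 3*sqrt(390) ≈ 59.245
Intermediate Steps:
C(g, A) = 2565 + 9*A (C(g, A) = -27 + 9*(288 + A) = -27 + (2592 + 9*A) = 2565 + 9*A)
U = 2277 (U = 11*(281 - 74) = 11*207 = 2277)
sqrt(C(366, -148) + U) = sqrt((2565 + 9*(-148)) + 2277) = sqrt((2565 - 1332) + 2277) = sqrt(1233 + 2277) = sqrt(3510) = 3*sqrt(390)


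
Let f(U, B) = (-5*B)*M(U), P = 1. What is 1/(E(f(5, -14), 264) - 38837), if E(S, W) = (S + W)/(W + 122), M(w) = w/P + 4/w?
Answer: -193/7495206 ≈ -2.5750e-5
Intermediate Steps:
M(w) = w + 4/w (M(w) = w/1 + 4/w = w*1 + 4/w = w + 4/w)
f(U, B) = -5*B*(U + 4/U) (f(U, B) = (-5*B)*(U + 4/U) = -5*B*(U + 4/U))
E(S, W) = (S + W)/(122 + W)
1/(E(f(5, -14), 264) - 38837) = 1/((-5*(-14)*(4 + 5²)/5 + 264)/(122 + 264) - 38837) = 1/((-5*(-14)*⅕*(4 + 25) + 264)/386 - 38837) = 1/((-5*(-14)*⅕*29 + 264)/386 - 38837) = 1/((406 + 264)/386 - 38837) = 1/((1/386)*670 - 38837) = 1/(335/193 - 38837) = 1/(-7495206/193) = -193/7495206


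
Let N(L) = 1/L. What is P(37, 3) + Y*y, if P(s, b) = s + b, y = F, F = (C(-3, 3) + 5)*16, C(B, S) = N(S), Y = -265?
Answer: -67720/3 ≈ -22573.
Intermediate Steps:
C(B, S) = 1/S
F = 256/3 (F = (1/3 + 5)*16 = (⅓ + 5)*16 = (16/3)*16 = 256/3 ≈ 85.333)
y = 256/3 ≈ 85.333
P(s, b) = b + s
P(37, 3) + Y*y = (3 + 37) - 265*256/3 = 40 - 67840/3 = -67720/3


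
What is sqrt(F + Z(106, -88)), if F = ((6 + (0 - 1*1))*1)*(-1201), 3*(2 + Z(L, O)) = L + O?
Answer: I*sqrt(6001) ≈ 77.466*I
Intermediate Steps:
Z(L, O) = -2 + L/3 + O/3 (Z(L, O) = -2 + (L + O)/3 = -2 + (L/3 + O/3) = -2 + L/3 + O/3)
F = -6005 (F = ((6 + (0 - 1))*1)*(-1201) = ((6 - 1)*1)*(-1201) = (5*1)*(-1201) = 5*(-1201) = -6005)
sqrt(F + Z(106, -88)) = sqrt(-6005 + (-2 + (1/3)*106 + (1/3)*(-88))) = sqrt(-6005 + (-2 + 106/3 - 88/3)) = sqrt(-6005 + 4) = sqrt(-6001) = I*sqrt(6001)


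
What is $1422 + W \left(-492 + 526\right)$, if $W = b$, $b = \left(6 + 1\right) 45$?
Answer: $12132$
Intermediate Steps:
$b = 315$ ($b = 7 \cdot 45 = 315$)
$W = 315$
$1422 + W \left(-492 + 526\right) = 1422 + 315 \left(-492 + 526\right) = 1422 + 315 \cdot 34 = 1422 + 10710 = 12132$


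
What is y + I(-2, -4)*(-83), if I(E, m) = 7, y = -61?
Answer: -642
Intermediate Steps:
y + I(-2, -4)*(-83) = -61 + 7*(-83) = -61 - 581 = -642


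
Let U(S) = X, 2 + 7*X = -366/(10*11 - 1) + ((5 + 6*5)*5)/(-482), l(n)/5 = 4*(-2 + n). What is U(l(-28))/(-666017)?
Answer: 300563/244938408022 ≈ 1.2271e-6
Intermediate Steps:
l(n) = -40 + 20*n (l(n) = 5*(4*(-2 + n)) = 5*(-8 + 4*n) = -40 + 20*n)
X = -300563/367766 (X = -2/7 + (-366/(10*11 - 1) + ((5 + 6*5)*5)/(-482))/7 = -2/7 + (-366/(110 - 1) + ((5 + 30)*5)*(-1/482))/7 = -2/7 + (-366/109 + (35*5)*(-1/482))/7 = -2/7 + (-366*1/109 + 175*(-1/482))/7 = -2/7 + (-366/109 - 175/482)/7 = -2/7 + (1/7)*(-195487/52538) = -2/7 - 195487/367766 = -300563/367766 ≈ -0.81727)
U(S) = -300563/367766
U(l(-28))/(-666017) = -300563/367766/(-666017) = -300563/367766*(-1/666017) = 300563/244938408022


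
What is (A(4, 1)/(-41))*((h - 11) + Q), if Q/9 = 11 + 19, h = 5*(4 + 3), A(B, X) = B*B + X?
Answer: -4998/41 ≈ -121.90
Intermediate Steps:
A(B, X) = X + B**2 (A(B, X) = B**2 + X = X + B**2)
h = 35 (h = 5*7 = 35)
Q = 270 (Q = 9*(11 + 19) = 9*30 = 270)
(A(4, 1)/(-41))*((h - 11) + Q) = ((1 + 4**2)/(-41))*((35 - 11) + 270) = ((1 + 16)*(-1/41))*(24 + 270) = (17*(-1/41))*294 = -17/41*294 = -4998/41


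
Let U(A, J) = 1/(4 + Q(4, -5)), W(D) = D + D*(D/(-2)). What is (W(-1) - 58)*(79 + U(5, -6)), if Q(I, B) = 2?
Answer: -56525/12 ≈ -4710.4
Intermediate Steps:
W(D) = D - D**2/2 (W(D) = D + D*(D*(-1/2)) = D + D*(-D/2) = D - D**2/2)
U(A, J) = 1/6 (U(A, J) = 1/(4 + 2) = 1/6)
(W(-1) - 58)*(79 + U(5, -6)) = ((1/2)*(-1)*(2 - 1*(-1)) - 58)*(79 + 1/6) = ((1/2)*(-1)*(2 + 1) - 58)*(475/6) = ((1/2)*(-1)*3 - 58)*(475/6) = (-3/2 - 58)*(475/6) = -119/2*475/6 = -56525/12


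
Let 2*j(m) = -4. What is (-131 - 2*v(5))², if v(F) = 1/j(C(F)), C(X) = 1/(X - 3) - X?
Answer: 16900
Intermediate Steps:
C(X) = 1/(-3 + X) - X
j(m) = -2 (j(m) = (½)*(-4) = -2)
v(F) = -½ (v(F) = 1/(-2) = -½)
(-131 - 2*v(5))² = (-131 - 2*(-½))² = (-131 + 1)² = (-130)² = 16900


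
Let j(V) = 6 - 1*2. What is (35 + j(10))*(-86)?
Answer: -3354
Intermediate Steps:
j(V) = 4 (j(V) = 6 - 2 = 4)
(35 + j(10))*(-86) = (35 + 4)*(-86) = 39*(-86) = -3354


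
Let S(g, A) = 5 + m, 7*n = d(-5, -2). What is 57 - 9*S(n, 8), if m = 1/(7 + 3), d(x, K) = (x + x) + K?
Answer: 111/10 ≈ 11.100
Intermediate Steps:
d(x, K) = K + 2*x (d(x, K) = 2*x + K = K + 2*x)
m = ⅒ (m = 1/10 = ⅒ ≈ 0.10000)
n = -12/7 (n = (-2 + 2*(-5))/7 = (-2 - 10)/7 = (⅐)*(-12) = -12/7 ≈ -1.7143)
S(g, A) = 51/10 (S(g, A) = 5 + ⅒ = 51/10)
57 - 9*S(n, 8) = 57 - 9*51/10 = 57 - 459/10 = 111/10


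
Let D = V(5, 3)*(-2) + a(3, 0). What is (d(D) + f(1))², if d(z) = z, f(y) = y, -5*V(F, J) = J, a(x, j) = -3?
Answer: 16/25 ≈ 0.64000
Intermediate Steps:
V(F, J) = -J/5
D = -9/5 (D = -⅕*3*(-2) - 3 = -⅗*(-2) - 3 = 6/5 - 3 = -9/5 ≈ -1.8000)
(d(D) + f(1))² = (-9/5 + 1)² = (-⅘)² = 16/25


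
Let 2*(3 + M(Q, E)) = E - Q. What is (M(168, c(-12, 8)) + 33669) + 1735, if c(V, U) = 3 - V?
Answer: 70649/2 ≈ 35325.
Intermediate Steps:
M(Q, E) = -3 + E/2 - Q/2 (M(Q, E) = -3 + (E - Q)/2 = -3 + (E/2 - Q/2) = -3 + E/2 - Q/2)
(M(168, c(-12, 8)) + 33669) + 1735 = ((-3 + (3 - 1*(-12))/2 - ½*168) + 33669) + 1735 = ((-3 + (3 + 12)/2 - 84) + 33669) + 1735 = ((-3 + (½)*15 - 84) + 33669) + 1735 = ((-3 + 15/2 - 84) + 33669) + 1735 = (-159/2 + 33669) + 1735 = 67179/2 + 1735 = 70649/2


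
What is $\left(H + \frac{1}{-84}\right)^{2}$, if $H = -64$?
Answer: $\frac{28912129}{7056} \approx 4097.5$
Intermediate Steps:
$\left(H + \frac{1}{-84}\right)^{2} = \left(-64 + \frac{1}{-84}\right)^{2} = \left(-64 - \frac{1}{84}\right)^{2} = \left(- \frac{5377}{84}\right)^{2} = \frac{28912129}{7056}$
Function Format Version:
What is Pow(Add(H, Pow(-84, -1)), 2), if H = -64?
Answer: Rational(28912129, 7056) ≈ 4097.5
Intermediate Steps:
Pow(Add(H, Pow(-84, -1)), 2) = Pow(Add(-64, Pow(-84, -1)), 2) = Pow(Add(-64, Rational(-1, 84)), 2) = Pow(Rational(-5377, 84), 2) = Rational(28912129, 7056)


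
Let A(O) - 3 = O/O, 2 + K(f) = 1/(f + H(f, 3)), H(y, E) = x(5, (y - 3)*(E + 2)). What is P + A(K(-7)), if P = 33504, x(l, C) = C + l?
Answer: 33508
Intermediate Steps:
H(y, E) = 5 + (-3 + y)*(2 + E) (H(y, E) = (y - 3)*(E + 2) + 5 = (-3 + y)*(2 + E) + 5 = 5 + (-3 + y)*(2 + E))
K(f) = -2 + 1/(-10 + 6*f) (K(f) = -2 + 1/(f + (-1 - 3*3 + 2*f + 3*f)) = -2 + 1/(f + (-1 - 9 + 2*f + 3*f)) = -2 + 1/(f + (-10 + 5*f)) = -2 + 1/(-10 + 6*f))
A(O) = 4 (A(O) = 3 + O/O = 3 + 1 = 4)
P + A(K(-7)) = 33504 + 4 = 33508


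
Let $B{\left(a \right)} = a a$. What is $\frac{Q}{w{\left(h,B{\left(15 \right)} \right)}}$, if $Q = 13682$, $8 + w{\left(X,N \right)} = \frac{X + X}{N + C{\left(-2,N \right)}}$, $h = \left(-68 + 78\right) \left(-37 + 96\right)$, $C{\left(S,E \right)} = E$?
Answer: $- \frac{307845}{121} \approx -2544.2$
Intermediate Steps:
$B{\left(a \right)} = a^{2}$
$h = 590$ ($h = 10 \cdot 59 = 590$)
$w{\left(X,N \right)} = -8 + \frac{X}{N}$ ($w{\left(X,N \right)} = -8 + \frac{X + X}{N + N} = -8 + \frac{2 X}{2 N} = -8 + 2 X \frac{1}{2 N} = -8 + \frac{X}{N}$)
$\frac{Q}{w{\left(h,B{\left(15 \right)} \right)}} = \frac{13682}{-8 + \frac{590}{15^{2}}} = \frac{13682}{-8 + \frac{590}{225}} = \frac{13682}{-8 + 590 \cdot \frac{1}{225}} = \frac{13682}{-8 + \frac{118}{45}} = \frac{13682}{- \frac{242}{45}} = 13682 \left(- \frac{45}{242}\right) = - \frac{307845}{121}$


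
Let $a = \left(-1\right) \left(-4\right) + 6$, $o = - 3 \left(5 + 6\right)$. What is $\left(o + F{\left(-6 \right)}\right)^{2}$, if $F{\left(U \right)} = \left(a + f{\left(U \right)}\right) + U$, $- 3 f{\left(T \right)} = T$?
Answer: $729$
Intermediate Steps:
$o = -33$ ($o = \left(-3\right) 11 = -33$)
$a = 10$ ($a = 4 + 6 = 10$)
$f{\left(T \right)} = - \frac{T}{3}$
$F{\left(U \right)} = 10 + \frac{2 U}{3}$ ($F{\left(U \right)} = \left(10 - \frac{U}{3}\right) + U = 10 + \frac{2 U}{3}$)
$\left(o + F{\left(-6 \right)}\right)^{2} = \left(-33 + \left(10 + \frac{2}{3} \left(-6\right)\right)\right)^{2} = \left(-33 + \left(10 - 4\right)\right)^{2} = \left(-33 + 6\right)^{2} = \left(-27\right)^{2} = 729$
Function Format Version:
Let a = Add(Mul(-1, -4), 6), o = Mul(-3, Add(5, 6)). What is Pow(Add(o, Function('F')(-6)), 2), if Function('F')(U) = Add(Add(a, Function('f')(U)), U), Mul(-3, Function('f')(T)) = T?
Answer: 729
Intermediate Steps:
o = -33 (o = Mul(-3, 11) = -33)
a = 10 (a = Add(4, 6) = 10)
Function('f')(T) = Mul(Rational(-1, 3), T)
Function('F')(U) = Add(10, Mul(Rational(2, 3), U)) (Function('F')(U) = Add(Add(10, Mul(Rational(-1, 3), U)), U) = Add(10, Mul(Rational(2, 3), U)))
Pow(Add(o, Function('F')(-6)), 2) = Pow(Add(-33, Add(10, Mul(Rational(2, 3), -6))), 2) = Pow(Add(-33, Add(10, -4)), 2) = Pow(Add(-33, 6), 2) = Pow(-27, 2) = 729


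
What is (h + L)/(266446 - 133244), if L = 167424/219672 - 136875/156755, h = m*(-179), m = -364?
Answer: 18696853925869/38223073551006 ≈ 0.48915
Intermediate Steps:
h = 65156 (h = -364*(-179) = 65156)
L = -31858799/286955703 (L = 167424*(1/219672) - 136875*1/156755 = 6976/9153 - 27375/31351 = -31858799/286955703 ≈ -0.11102)
(h + L)/(266446 - 133244) = (65156 - 31858799/286955703)/(266446 - 133244) = (18696853925869/286955703)/133202 = (18696853925869/286955703)*(1/133202) = 18696853925869/38223073551006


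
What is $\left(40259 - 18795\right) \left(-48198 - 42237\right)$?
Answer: $-1941096840$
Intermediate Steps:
$\left(40259 - 18795\right) \left(-48198 - 42237\right) = 21464 \left(-90435\right) = -1941096840$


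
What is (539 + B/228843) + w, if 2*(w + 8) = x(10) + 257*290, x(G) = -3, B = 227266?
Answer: 17298468059/457686 ≈ 37796.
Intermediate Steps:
w = 74511/2 (w = -8 + (-3 + 257*290)/2 = -8 + (-3 + 74530)/2 = -8 + (½)*74527 = -8 + 74527/2 = 74511/2 ≈ 37256.)
(539 + B/228843) + w = (539 + 227266/228843) + 74511/2 = 123573643/228843 + 74511/2 = 17298468059/457686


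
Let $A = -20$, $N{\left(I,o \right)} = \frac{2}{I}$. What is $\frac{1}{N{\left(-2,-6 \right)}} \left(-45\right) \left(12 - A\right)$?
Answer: $1440$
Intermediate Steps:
$\frac{1}{N{\left(-2,-6 \right)}} \left(-45\right) \left(12 - A\right) = \frac{1}{2 \frac{1}{-2}} \left(-45\right) \left(12 - -20\right) = \frac{1}{2 \left(- \frac{1}{2}\right)} \left(-45\right) \left(12 + 20\right) = \frac{1}{-1} \left(-45\right) 32 = \left(-1\right) \left(-45\right) 32 = 45 \cdot 32 = 1440$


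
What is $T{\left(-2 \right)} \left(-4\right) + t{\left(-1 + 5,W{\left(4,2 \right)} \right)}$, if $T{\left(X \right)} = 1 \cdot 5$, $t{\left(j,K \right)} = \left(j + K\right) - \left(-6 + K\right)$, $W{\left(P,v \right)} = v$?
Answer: $-10$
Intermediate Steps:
$t{\left(j,K \right)} = 6 + j$ ($t{\left(j,K \right)} = \left(K + j\right) - \left(-6 + K\right) = 6 + j$)
$T{\left(X \right)} = 5$
$T{\left(-2 \right)} \left(-4\right) + t{\left(-1 + 5,W{\left(4,2 \right)} \right)} = 5 \left(-4\right) + \left(6 + \left(-1 + 5\right)\right) = -20 + \left(6 + 4\right) = -20 + 10 = -10$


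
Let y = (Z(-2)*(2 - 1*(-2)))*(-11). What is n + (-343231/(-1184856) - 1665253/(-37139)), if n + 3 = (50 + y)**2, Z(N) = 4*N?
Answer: 7113135541246061/44004366984 ≈ 1.6165e+5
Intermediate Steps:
y = 352 (y = ((4*(-2))*(2 - 1*(-2)))*(-11) = -8*(2 + 2)*(-11) = -8*4*(-11) = -32*(-11) = 352)
n = 161601 (n = -3 + (50 + 352)**2 = -3 + 402**2 = -3 + 161604 = 161601)
n + (-343231/(-1184856) - 1665253/(-37139)) = 161601 + (-343231/(-1184856) - 1665253/(-37139)) = 161601 + (-343231*(-1/1184856) - 1665253*(-1/37139)) = 161601 + (343231/1184856 + 1665253/37139) = 161601 + 1985832264677/44004366984 = 7113135541246061/44004366984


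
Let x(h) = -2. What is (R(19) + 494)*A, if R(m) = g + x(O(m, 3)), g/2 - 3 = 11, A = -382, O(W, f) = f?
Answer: -198640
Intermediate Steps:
g = 28 (g = 6 + 2*11 = 6 + 22 = 28)
R(m) = 26 (R(m) = 28 - 2 = 26)
(R(19) + 494)*A = (26 + 494)*(-382) = 520*(-382) = -198640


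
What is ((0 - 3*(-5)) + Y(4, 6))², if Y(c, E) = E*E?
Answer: 2601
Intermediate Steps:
Y(c, E) = E²
((0 - 3*(-5)) + Y(4, 6))² = ((0 - 3*(-5)) + 6²)² = ((0 + 15) + 36)² = (15 + 36)² = 51² = 2601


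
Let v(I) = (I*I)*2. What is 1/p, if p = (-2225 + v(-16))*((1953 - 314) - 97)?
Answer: -1/2641446 ≈ -3.7858e-7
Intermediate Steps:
v(I) = 2*I**2 (v(I) = I**2*2 = 2*I**2)
p = -2641446 (p = (-2225 + 2*(-16)**2)*((1953 - 314) - 97) = (-2225 + 2*256)*(1639 - 97) = (-2225 + 512)*1542 = -1713*1542 = -2641446)
1/p = 1/(-2641446) = -1/2641446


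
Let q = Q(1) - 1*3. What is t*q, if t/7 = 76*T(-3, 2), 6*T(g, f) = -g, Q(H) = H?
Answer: -532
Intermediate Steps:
T(g, f) = -g/6 (T(g, f) = (-g)/6 = -g/6)
t = 266 (t = 7*(76*(-⅙*(-3))) = 7*(76*(½)) = 7*38 = 266)
q = -2 (q = 1 - 1*3 = 1 - 3 = -2)
t*q = 266*(-2) = -532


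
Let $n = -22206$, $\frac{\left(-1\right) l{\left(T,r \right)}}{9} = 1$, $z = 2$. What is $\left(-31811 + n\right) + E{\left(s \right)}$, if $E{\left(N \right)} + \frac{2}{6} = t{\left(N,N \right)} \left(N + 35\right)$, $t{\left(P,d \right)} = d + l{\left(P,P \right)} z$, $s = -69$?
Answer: $- \frac{153178}{3} \approx -51059.0$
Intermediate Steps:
$l{\left(T,r \right)} = -9$ ($l{\left(T,r \right)} = \left(-9\right) 1 = -9$)
$t{\left(P,d \right)} = -18 + d$ ($t{\left(P,d \right)} = d - 18 = -18 + d$)
$E{\left(N \right)} = - \frac{1}{3} + \left(-18 + N\right) \left(35 + N\right)$ ($E{\left(N \right)} = - \frac{1}{3} + \left(-18 + N\right) \left(N + 35\right) = - \frac{1}{3} + \left(-18 + N\right) \left(35 + N\right)$)
$\left(-31811 + n\right) + E{\left(s \right)} = \left(-31811 - 22206\right) + \left(- \frac{1891}{3} + \left(-69\right)^{2} + 17 \left(-69\right)\right) = -54017 - - \frac{8873}{3} = -54017 + \frac{8873}{3} = - \frac{153178}{3}$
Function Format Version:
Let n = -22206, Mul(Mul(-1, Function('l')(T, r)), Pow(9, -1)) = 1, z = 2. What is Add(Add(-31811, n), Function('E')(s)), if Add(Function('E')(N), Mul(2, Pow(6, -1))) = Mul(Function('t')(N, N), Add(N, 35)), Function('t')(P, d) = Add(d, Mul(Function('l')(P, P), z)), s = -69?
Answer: Rational(-153178, 3) ≈ -51059.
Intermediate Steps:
Function('l')(T, r) = -9 (Function('l')(T, r) = Mul(-9, 1) = -9)
Function('t')(P, d) = Add(-18, d) (Function('t')(P, d) = Add(d, Mul(-9, 2)) = Add(d, -18) = Add(-18, d))
Function('E')(N) = Add(Rational(-1, 3), Mul(Add(-18, N), Add(35, N))) (Function('E')(N) = Add(Rational(-1, 3), Mul(Add(-18, N), Add(N, 35))) = Add(Rational(-1, 3), Mul(Add(-18, N), Add(35, N))))
Add(Add(-31811, n), Function('E')(s)) = Add(Add(-31811, -22206), Add(Rational(-1891, 3), Pow(-69, 2), Mul(17, -69))) = Add(-54017, Add(Rational(-1891, 3), 4761, -1173)) = Add(-54017, Rational(8873, 3)) = Rational(-153178, 3)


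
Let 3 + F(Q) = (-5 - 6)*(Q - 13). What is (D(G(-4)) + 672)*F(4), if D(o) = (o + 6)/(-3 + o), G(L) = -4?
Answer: 451392/7 ≈ 64485.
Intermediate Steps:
F(Q) = 140 - 11*Q (F(Q) = -3 + (-5 - 6)*(Q - 13) = -3 - 11*(-13 + Q) = -3 + (143 - 11*Q) = 140 - 11*Q)
D(o) = (6 + o)/(-3 + o)
(D(G(-4)) + 672)*F(4) = ((6 - 4)/(-3 - 4) + 672)*(140 - 11*4) = (2/(-7) + 672)*(140 - 44) = (-1/7*2 + 672)*96 = (-2/7 + 672)*96 = (4702/7)*96 = 451392/7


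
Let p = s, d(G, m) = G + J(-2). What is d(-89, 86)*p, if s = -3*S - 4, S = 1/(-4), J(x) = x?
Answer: 1183/4 ≈ 295.75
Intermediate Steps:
d(G, m) = -2 + G (d(G, m) = G - 2 = -2 + G)
S = -1/4 ≈ -0.25000
s = -13/4 (s = -3*(-1/4) - 4 = 3/4 - 4 = -13/4 ≈ -3.2500)
p = -13/4 ≈ -3.2500
d(-89, 86)*p = (-2 - 89)*(-13/4) = -91*(-13/4) = 1183/4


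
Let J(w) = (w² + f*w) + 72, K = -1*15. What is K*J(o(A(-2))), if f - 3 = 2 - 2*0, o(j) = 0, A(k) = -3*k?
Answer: -1080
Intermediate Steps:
f = 5 (f = 3 + (2 - 2*0) = 3 + (2 + 0) = 3 + 2 = 5)
K = -15
J(w) = 72 + w² + 5*w (J(w) = (w² + 5*w) + 72 = 72 + w² + 5*w)
K*J(o(A(-2))) = -15*(72 + 0² + 5*0) = -15*(72 + 0 + 0) = -15*72 = -1080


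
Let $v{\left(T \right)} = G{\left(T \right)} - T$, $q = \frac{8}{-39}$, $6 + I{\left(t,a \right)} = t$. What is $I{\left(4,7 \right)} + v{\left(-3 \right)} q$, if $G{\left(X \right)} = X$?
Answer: $-2$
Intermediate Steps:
$I{\left(t,a \right)} = -6 + t$
$q = - \frac{8}{39}$ ($q = 8 \left(- \frac{1}{39}\right) = - \frac{8}{39} \approx -0.20513$)
$v{\left(T \right)} = 0$ ($v{\left(T \right)} = T - T = 0$)
$I{\left(4,7 \right)} + v{\left(-3 \right)} q = \left(-6 + 4\right) + 0 \left(- \frac{8}{39}\right) = -2 + 0 = -2$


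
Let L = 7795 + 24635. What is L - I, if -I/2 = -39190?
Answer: -45950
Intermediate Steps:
I = 78380 (I = -2*(-39190) = 78380)
L = 32430
L - I = 32430 - 1*78380 = 32430 - 78380 = -45950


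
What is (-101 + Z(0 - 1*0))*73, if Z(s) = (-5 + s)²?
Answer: -5548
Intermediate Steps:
(-101 + Z(0 - 1*0))*73 = (-101 + (-5 + (0 - 1*0))²)*73 = (-101 + (-5 + (0 + 0))²)*73 = (-101 + (-5 + 0)²)*73 = (-101 + (-5)²)*73 = (-101 + 25)*73 = -76*73 = -5548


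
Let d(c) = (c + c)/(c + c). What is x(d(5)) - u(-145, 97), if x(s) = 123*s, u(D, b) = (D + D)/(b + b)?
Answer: 12076/97 ≈ 124.49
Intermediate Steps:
u(D, b) = D/b (u(D, b) = (2*D)/((2*b)) = (2*D)*(1/(2*b)) = D/b)
d(c) = 1 (d(c) = (2*c)/((2*c)) = (2*c)*(1/(2*c)) = 1)
x(d(5)) - u(-145, 97) = 123*1 - (-145)/97 = 123 - (-145)/97 = 123 - 1*(-145/97) = 123 + 145/97 = 12076/97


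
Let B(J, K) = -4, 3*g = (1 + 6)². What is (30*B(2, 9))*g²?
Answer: -96040/3 ≈ -32013.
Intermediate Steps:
g = 49/3 (g = (1 + 6)²/3 = (⅓)*7² = (⅓)*49 = 49/3 ≈ 16.333)
(30*B(2, 9))*g² = (30*(-4))*(49/3)² = -120*2401/9 = -96040/3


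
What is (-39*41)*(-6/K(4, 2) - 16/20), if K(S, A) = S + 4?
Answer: 49569/20 ≈ 2478.4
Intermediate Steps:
K(S, A) = 4 + S
(-39*41)*(-6/K(4, 2) - 16/20) = (-39*41)*(-6/(4 + 4) - 16/20) = -1599*(-6/8 - 16*1/20) = -1599*(-6*⅛ - ⅘) = -1599*(-¾ - ⅘) = -1599*(-31/20) = 49569/20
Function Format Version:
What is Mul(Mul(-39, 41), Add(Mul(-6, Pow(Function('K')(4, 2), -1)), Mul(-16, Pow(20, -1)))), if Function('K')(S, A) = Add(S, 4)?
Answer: Rational(49569, 20) ≈ 2478.4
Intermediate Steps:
Function('K')(S, A) = Add(4, S)
Mul(Mul(-39, 41), Add(Mul(-6, Pow(Function('K')(4, 2), -1)), Mul(-16, Pow(20, -1)))) = Mul(Mul(-39, 41), Add(Mul(-6, Pow(Add(4, 4), -1)), Mul(-16, Pow(20, -1)))) = Mul(-1599, Add(Mul(-6, Pow(8, -1)), Mul(-16, Rational(1, 20)))) = Mul(-1599, Add(Mul(-6, Rational(1, 8)), Rational(-4, 5))) = Mul(-1599, Add(Rational(-3, 4), Rational(-4, 5))) = Mul(-1599, Rational(-31, 20)) = Rational(49569, 20)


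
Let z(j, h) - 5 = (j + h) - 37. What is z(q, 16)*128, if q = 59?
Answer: 5504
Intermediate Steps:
z(j, h) = -32 + h + j (z(j, h) = 5 + ((j + h) - 37) = 5 + ((h + j) - 37) = 5 + (-37 + h + j) = -32 + h + j)
z(q, 16)*128 = (-32 + 16 + 59)*128 = 43*128 = 5504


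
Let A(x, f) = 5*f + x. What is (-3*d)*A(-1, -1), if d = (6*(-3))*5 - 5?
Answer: -1710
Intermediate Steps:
A(x, f) = x + 5*f
d = -95 (d = -18*5 - 5 = -90 - 5 = -95)
(-3*d)*A(-1, -1) = (-3*(-95))*(-1 + 5*(-1)) = 285*(-1 - 5) = 285*(-6) = -1710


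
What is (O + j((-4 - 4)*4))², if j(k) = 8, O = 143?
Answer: 22801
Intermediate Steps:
(O + j((-4 - 4)*4))² = (143 + 8)² = 151² = 22801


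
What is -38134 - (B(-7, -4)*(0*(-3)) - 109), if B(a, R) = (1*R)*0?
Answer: -38025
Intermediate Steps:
B(a, R) = 0 (B(a, R) = R*0 = 0)
-38134 - (B(-7, -4)*(0*(-3)) - 109) = -38134 - (0*(0*(-3)) - 109) = -38134 - (0*0 - 109) = -38134 - (0 - 109) = -38134 - 1*(-109) = -38134 + 109 = -38025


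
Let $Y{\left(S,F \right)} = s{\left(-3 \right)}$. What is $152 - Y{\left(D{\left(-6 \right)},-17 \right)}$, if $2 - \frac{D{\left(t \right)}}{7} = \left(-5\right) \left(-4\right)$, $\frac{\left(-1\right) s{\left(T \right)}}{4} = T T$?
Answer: $188$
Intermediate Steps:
$s{\left(T \right)} = - 4 T^{2}$ ($s{\left(T \right)} = - 4 T T = - 4 T^{2}$)
$D{\left(t \right)} = -126$ ($D{\left(t \right)} = 14 - 7 \left(\left(-5\right) \left(-4\right)\right) = 14 - 140 = -126$)
$Y{\left(S,F \right)} = -36$ ($Y{\left(S,F \right)} = - 4 \left(-3\right)^{2} = \left(-4\right) 9 = -36$)
$152 - Y{\left(D{\left(-6 \right)},-17 \right)} = 152 - -36 = 152 + 36 = 188$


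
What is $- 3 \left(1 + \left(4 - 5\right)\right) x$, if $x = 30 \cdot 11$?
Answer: $0$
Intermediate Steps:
$x = 330$
$- 3 \left(1 + \left(4 - 5\right)\right) x = - 3 \left(1 + \left(4 - 5\right)\right) 330 = - 3 \left(1 - 1\right) 330 = \left(-3\right) 0 \cdot 330 = 0 \cdot 330 = 0$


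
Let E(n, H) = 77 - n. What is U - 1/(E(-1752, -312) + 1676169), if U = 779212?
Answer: 1307516177575/1677998 ≈ 7.7921e+5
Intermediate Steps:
U - 1/(E(-1752, -312) + 1676169) = 779212 - 1/((77 - 1*(-1752)) + 1676169) = 779212 - 1/((77 + 1752) + 1676169) = 779212 - 1/(1829 + 1676169) = 779212 - 1/1677998 = 1307516177575/1677998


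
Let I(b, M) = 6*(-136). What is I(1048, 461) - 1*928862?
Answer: -929678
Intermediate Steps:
I(b, M) = -816
I(1048, 461) - 1*928862 = -816 - 1*928862 = -816 - 928862 = -929678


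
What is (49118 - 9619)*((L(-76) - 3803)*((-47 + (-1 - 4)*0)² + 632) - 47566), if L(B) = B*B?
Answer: 219524658773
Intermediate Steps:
L(B) = B²
(49118 - 9619)*((L(-76) - 3803)*((-47 + (-1 - 4)*0)² + 632) - 47566) = (49118 - 9619)*(((-76)² - 3803)*((-47 + (-1 - 4)*0)² + 632) - 47566) = 39499*((5776 - 3803)*((-47 - 5*0)² + 632) - 47566) = 39499*(1973*((-47 + 0)² + 632) - 47566) = 39499*(1973*((-47)² + 632) - 47566) = 39499*(1973*(2209 + 632) - 47566) = 39499*(1973*2841 - 47566) = 39499*(5605293 - 47566) = 39499*5557727 = 219524658773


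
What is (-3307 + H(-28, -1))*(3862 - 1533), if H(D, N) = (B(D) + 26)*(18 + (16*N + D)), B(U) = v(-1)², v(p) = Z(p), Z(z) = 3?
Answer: -9821393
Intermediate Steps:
v(p) = 3
B(U) = 9 (B(U) = 3² = 9)
H(D, N) = 630 + 35*D + 560*N (H(D, N) = (9 + 26)*(18 + (16*N + D)) = 35*(18 + (D + 16*N)) = 35*(18 + D + 16*N) = 630 + 35*D + 560*N)
(-3307 + H(-28, -1))*(3862 - 1533) = (-3307 + (630 + 35*(-28) + 560*(-1)))*(3862 - 1533) = (-3307 + (630 - 980 - 560))*2329 = (-3307 - 910)*2329 = -4217*2329 = -9821393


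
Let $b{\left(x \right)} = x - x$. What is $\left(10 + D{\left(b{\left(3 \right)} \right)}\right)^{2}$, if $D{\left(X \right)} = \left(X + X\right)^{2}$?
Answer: $100$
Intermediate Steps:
$b{\left(x \right)} = 0$
$D{\left(X \right)} = 4 X^{2}$ ($D{\left(X \right)} = \left(2 X\right)^{2} = 4 X^{2}$)
$\left(10 + D{\left(b{\left(3 \right)} \right)}\right)^{2} = \left(10 + 4 \cdot 0^{2}\right)^{2} = \left(10 + 4 \cdot 0\right)^{2} = \left(10 + 0\right)^{2} = 10^{2} = 100$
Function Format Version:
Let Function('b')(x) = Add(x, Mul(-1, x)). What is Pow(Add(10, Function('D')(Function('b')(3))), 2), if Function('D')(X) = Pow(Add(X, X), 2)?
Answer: 100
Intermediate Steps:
Function('b')(x) = 0
Function('D')(X) = Mul(4, Pow(X, 2)) (Function('D')(X) = Pow(Mul(2, X), 2) = Mul(4, Pow(X, 2)))
Pow(Add(10, Function('D')(Function('b')(3))), 2) = Pow(Add(10, Mul(4, Pow(0, 2))), 2) = Pow(Add(10, Mul(4, 0)), 2) = Pow(Add(10, 0), 2) = Pow(10, 2) = 100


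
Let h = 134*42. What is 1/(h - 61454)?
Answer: -1/55826 ≈ -1.7913e-5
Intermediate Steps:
h = 5628
1/(h - 61454) = 1/(5628 - 61454) = 1/(-55826) = -1/55826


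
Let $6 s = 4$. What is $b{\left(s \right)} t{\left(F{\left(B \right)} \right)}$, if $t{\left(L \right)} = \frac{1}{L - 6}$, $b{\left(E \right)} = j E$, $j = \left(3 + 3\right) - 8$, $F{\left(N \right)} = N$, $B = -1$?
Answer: $\frac{4}{21} \approx 0.19048$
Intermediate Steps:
$s = \frac{2}{3}$ ($s = \frac{1}{6} \cdot 4 = \frac{2}{3} \approx 0.66667$)
$j = -2$ ($j = 6 - 8 = -2$)
$b{\left(E \right)} = - 2 E$
$t{\left(L \right)} = \frac{1}{-6 + L}$
$b{\left(s \right)} t{\left(F{\left(B \right)} \right)} = \frac{\left(-2\right) \frac{2}{3}}{-6 - 1} = - \frac{4}{3 \left(-7\right)} = \left(- \frac{4}{3}\right) \left(- \frac{1}{7}\right) = \frac{4}{21}$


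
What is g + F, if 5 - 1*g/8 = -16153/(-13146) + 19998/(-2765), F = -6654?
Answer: -2435350922/370905 ≈ -6566.0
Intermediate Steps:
g = 32650948/370905 (g = 40 - 8*(-16153/(-13146) + 19998/(-2765)) = 40 - 8*(-16153*(-1/13146) + 19998*(-1/2765)) = 40 - 8*(16153/13146 - 19998/2765) = 40 - 8*(-4453687/741810) = 40 + 17814748/370905 = 32650948/370905 ≈ 88.031)
g + F = 32650948/370905 - 6654 = -2435350922/370905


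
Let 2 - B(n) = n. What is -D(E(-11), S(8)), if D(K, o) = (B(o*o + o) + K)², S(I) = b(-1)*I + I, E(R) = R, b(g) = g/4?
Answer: -2601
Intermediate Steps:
b(g) = g/4 (b(g) = g*(¼) = g/4)
S(I) = 3*I/4 (S(I) = ((¼)*(-1))*I + I = -I/4 + I = 3*I/4)
B(n) = 2 - n
D(K, o) = (2 + K - o - o²)² (D(K, o) = ((2 - (o*o + o)) + K)² = ((2 - (o² + o)) + K)² = ((2 - (o + o²)) + K)² = ((2 + (-o - o²)) + K)² = ((2 - o - o²) + K)² = (2 + K - o - o²)²)
-D(E(-11), S(8)) = -(2 - 11 - (¾)*8*(1 + (¾)*8))² = -(2 - 11 - 1*6*(1 + 6))² = -(2 - 11 - 1*6*7)² = -(2 - 11 - 42)² = -1*(-51)² = -1*2601 = -2601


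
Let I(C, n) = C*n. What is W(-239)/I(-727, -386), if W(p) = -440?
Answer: -220/140311 ≈ -0.0015679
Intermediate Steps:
W(-239)/I(-727, -386) = -440/((-727*(-386))) = -440/280622 = -440*1/280622 = -220/140311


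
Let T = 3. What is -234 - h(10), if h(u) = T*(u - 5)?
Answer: -249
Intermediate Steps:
h(u) = -15 + 3*u (h(u) = 3*(u - 5) = 3*(-5 + u) = -15 + 3*u)
-234 - h(10) = -234 - (-15 + 3*10) = -234 - (-15 + 30) = -234 - 1*15 = -234 - 15 = -249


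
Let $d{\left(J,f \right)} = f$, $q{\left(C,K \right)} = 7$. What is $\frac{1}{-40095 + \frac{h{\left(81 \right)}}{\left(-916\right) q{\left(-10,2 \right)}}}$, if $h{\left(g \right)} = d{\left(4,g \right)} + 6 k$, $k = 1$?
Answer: $- \frac{6412}{257089227} \approx -2.4941 \cdot 10^{-5}$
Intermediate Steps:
$h{\left(g \right)} = 6 + g$ ($h{\left(g \right)} = g + 6 \cdot 1 = g + 6 = 6 + g$)
$\frac{1}{-40095 + \frac{h{\left(81 \right)}}{\left(-916\right) q{\left(-10,2 \right)}}} = \frac{1}{-40095 + \frac{6 + 81}{\left(-916\right) 7}} = \frac{1}{-40095 + \frac{87}{-6412}} = \frac{1}{-40095 + 87 \left(- \frac{1}{6412}\right)} = \frac{1}{-40095 - \frac{87}{6412}} = \frac{1}{- \frac{257089227}{6412}} = - \frac{6412}{257089227}$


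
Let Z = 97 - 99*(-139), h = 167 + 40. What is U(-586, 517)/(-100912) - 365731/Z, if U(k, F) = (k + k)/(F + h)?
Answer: -3340049493619/126558683888 ≈ -26.391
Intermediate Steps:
h = 207
Z = 13858 (Z = 97 + 13761 = 13858)
U(k, F) = 2*k/(207 + F) (U(k, F) = (k + k)/(F + 207) = (2*k)/(207 + F) = 2*k/(207 + F))
U(-586, 517)/(-100912) - 365731/Z = (2*(-586)/(207 + 517))/(-100912) - 365731/13858 = (2*(-586)/724)*(-1/100912) - 365731*1/13858 = (2*(-586)*(1/724))*(-1/100912) - 365731/13858 = -293/181*(-1/100912) - 365731/13858 = 293/18265072 - 365731/13858 = -3340049493619/126558683888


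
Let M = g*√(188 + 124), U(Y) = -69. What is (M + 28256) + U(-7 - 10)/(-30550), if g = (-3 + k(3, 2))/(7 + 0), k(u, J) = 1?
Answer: 863220869/30550 - 4*√78/7 ≈ 28251.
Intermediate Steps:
g = -2/7 (g = (-3 + 1)/(7 + 0) = -2/7 ≈ -0.28571)
M = -4*√78/7 (M = -2*√(188 + 124)/7 = -4*√78/7 ≈ -5.0467)
(M + 28256) + U(-7 - 10)/(-30550) = (-4*√78/7 + 28256) - 69/(-30550) = (28256 - 4*√78/7) - 69*(-1/30550) = (28256 - 4*√78/7) + 69/30550 = 863220869/30550 - 4*√78/7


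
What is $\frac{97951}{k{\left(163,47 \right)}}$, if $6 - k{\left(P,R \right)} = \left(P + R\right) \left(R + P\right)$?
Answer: $- \frac{97951}{44094} \approx -2.2214$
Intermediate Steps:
$k{\left(P,R \right)} = 6 - \left(P + R\right)^{2}$ ($k{\left(P,R \right)} = 6 - \left(P + R\right) \left(R + P\right) = 6 - \left(P + R\right) \left(P + R\right) = 6 - \left(P + R\right)^{2}$)
$\frac{97951}{k{\left(163,47 \right)}} = \frac{97951}{6 - \left(163 + 47\right)^{2}} = \frac{97951}{6 - 210^{2}} = \frac{97951}{6 - 44100} = \frac{97951}{-44094} = 97951 \left(- \frac{1}{44094}\right) = - \frac{97951}{44094}$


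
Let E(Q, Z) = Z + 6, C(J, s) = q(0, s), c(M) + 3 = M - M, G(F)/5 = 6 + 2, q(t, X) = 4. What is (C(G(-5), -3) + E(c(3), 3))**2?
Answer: 169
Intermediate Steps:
G(F) = 40 (G(F) = 5*(6 + 2) = 5*8 = 40)
c(M) = -3 (c(M) = -3 + (M - M) = -3 + 0 = -3)
C(J, s) = 4
E(Q, Z) = 6 + Z
(C(G(-5), -3) + E(c(3), 3))**2 = (4 + (6 + 3))**2 = (4 + 9)**2 = 13**2 = 169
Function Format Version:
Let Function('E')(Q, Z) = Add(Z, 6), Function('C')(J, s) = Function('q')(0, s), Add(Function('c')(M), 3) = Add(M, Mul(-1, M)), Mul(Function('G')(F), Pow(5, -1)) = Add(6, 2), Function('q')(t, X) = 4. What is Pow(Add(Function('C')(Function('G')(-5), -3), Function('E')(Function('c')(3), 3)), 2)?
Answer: 169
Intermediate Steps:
Function('G')(F) = 40 (Function('G')(F) = Mul(5, Add(6, 2)) = Mul(5, 8) = 40)
Function('c')(M) = -3 (Function('c')(M) = Add(-3, Add(M, Mul(-1, M))) = Add(-3, 0) = -3)
Function('C')(J, s) = 4
Function('E')(Q, Z) = Add(6, Z)
Pow(Add(Function('C')(Function('G')(-5), -3), Function('E')(Function('c')(3), 3)), 2) = Pow(Add(4, Add(6, 3)), 2) = Pow(Add(4, 9), 2) = Pow(13, 2) = 169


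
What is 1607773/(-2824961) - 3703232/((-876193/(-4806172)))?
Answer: -50279702375120279933/2475211053473 ≈ -2.0313e+7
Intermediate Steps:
1607773/(-2824961) - 3703232/((-876193/(-4806172))) = 1607773*(-1/2824961) - 3703232/((-876193*(-1/4806172))) = -1607773/2824961 - 3703232/876193/4806172 = -1607773/2824961 - 3703232*4806172/876193 = -1607773/2824961 - 17798369947904/876193 = -50279702375120279933/2475211053473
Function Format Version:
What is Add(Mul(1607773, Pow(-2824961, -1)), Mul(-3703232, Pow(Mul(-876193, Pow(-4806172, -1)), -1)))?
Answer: Rational(-50279702375120279933, 2475211053473) ≈ -2.0313e+7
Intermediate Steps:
Add(Mul(1607773, Pow(-2824961, -1)), Mul(-3703232, Pow(Mul(-876193, Pow(-4806172, -1)), -1))) = Add(Mul(1607773, Rational(-1, 2824961)), Mul(-3703232, Pow(Mul(-876193, Rational(-1, 4806172)), -1))) = Add(Rational(-1607773, 2824961), Mul(-3703232, Pow(Rational(876193, 4806172), -1))) = Add(Rational(-1607773, 2824961), Mul(-3703232, Rational(4806172, 876193))) = Add(Rational(-1607773, 2824961), Rational(-17798369947904, 876193)) = Rational(-50279702375120279933, 2475211053473)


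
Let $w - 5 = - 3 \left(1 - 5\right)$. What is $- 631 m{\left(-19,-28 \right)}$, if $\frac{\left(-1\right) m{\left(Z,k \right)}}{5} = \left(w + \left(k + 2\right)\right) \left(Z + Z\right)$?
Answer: $1079010$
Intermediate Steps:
$w = 17$ ($w = 5 - 3 \left(1 - 5\right) = 5 - -12 = 5 + 12 = 17$)
$m{\left(Z,k \right)} = - 10 Z \left(19 + k\right)$ ($m{\left(Z,k \right)} = - 5 \left(17 + \left(k + 2\right)\right) \left(Z + Z\right) = - 5 \left(17 + \left(2 + k\right)\right) 2 Z = - 5 \left(19 + k\right) 2 Z = - 5 \cdot 2 Z \left(19 + k\right) = - 10 Z \left(19 + k\right)$)
$- 631 m{\left(-19,-28 \right)} = - 631 \left(\left(-10\right) \left(-19\right) \left(19 - 28\right)\right) = - 631 \left(\left(-10\right) \left(-19\right) \left(-9\right)\right) = \left(-631\right) \left(-1710\right) = 1079010$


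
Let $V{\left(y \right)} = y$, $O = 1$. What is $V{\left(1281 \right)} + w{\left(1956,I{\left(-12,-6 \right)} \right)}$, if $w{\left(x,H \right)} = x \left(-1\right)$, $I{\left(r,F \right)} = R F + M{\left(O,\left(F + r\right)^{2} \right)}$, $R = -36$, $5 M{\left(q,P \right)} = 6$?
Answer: $-675$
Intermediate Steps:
$M{\left(q,P \right)} = \frac{6}{5}$ ($M{\left(q,P \right)} = \frac{1}{5} \cdot 6 = \frac{6}{5}$)
$I{\left(r,F \right)} = \frac{6}{5} - 36 F$ ($I{\left(r,F \right)} = - 36 F + \frac{6}{5} = \frac{6}{5} - 36 F$)
$w{\left(x,H \right)} = - x$
$V{\left(1281 \right)} + w{\left(1956,I{\left(-12,-6 \right)} \right)} = 1281 - 1956 = -675$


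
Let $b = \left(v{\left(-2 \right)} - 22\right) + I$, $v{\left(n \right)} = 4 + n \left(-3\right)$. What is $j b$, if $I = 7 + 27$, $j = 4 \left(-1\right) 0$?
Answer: $0$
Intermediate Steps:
$j = 0$ ($j = \left(-4\right) 0 = 0$)
$I = 34$
$v{\left(n \right)} = 4 - 3 n$
$b = 22$ ($b = \left(\left(4 - -6\right) - 22\right) + 34 = \left(\left(4 + 6\right) - 22\right) + 34 = \left(10 - 22\right) + 34 = -12 + 34 = 22$)
$j b = 0 \cdot 22 = 0$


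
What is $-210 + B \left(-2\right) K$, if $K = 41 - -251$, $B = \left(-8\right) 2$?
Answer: $9134$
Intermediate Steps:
$B = -16$
$K = 292$ ($K = 41 + 251 = 292$)
$-210 + B \left(-2\right) K = -210 + \left(-16\right) \left(-2\right) 292 = -210 + 32 \cdot 292 = -210 + 9344 = 9134$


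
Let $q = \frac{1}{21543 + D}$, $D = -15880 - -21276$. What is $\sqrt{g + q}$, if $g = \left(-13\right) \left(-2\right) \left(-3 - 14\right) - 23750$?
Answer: $\frac{i \sqrt{17556369543493}}{26939} \approx 155.54 i$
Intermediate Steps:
$D = 5396$ ($D = -15880 + 21276 = 5396$)
$q = \frac{1}{26939}$ ($q = \frac{1}{21543 + 5396} = \frac{1}{26939} \approx 3.7121 \cdot 10^{-5}$)
$g = -24192$ ($g = 26 \left(-3 - 14\right) - 23750 = 26 \left(-17\right) - 23750 = -442 - 23750 = -24192$)
$\sqrt{g + q} = \sqrt{-24192 + \frac{1}{26939}} = \sqrt{- \frac{651708287}{26939}} = \frac{i \sqrt{17556369543493}}{26939}$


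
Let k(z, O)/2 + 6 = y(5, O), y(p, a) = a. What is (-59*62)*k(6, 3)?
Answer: 21948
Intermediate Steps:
k(z, O) = -12 + 2*O
(-59*62)*k(6, 3) = (-59*62)*(-12 + 2*3) = -3658*(-12 + 6) = -3658*(-6) = 21948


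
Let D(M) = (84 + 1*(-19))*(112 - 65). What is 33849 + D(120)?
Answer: 36904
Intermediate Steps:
D(M) = 3055 (D(M) = (84 - 19)*47 = 65*47 = 3055)
33849 + D(120) = 33849 + 3055 = 36904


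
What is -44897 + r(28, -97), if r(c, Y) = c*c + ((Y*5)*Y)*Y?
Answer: -4607478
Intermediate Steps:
r(c, Y) = c² + 5*Y³ (r(c, Y) = c² + ((5*Y)*Y)*Y = c² + (5*Y²)*Y = c² + 5*Y³)
-44897 + r(28, -97) = -44897 + (28² + 5*(-97)³) = -44897 + (784 + 5*(-912673)) = -44897 + (784 - 4563365) = -44897 - 4562581 = -4607478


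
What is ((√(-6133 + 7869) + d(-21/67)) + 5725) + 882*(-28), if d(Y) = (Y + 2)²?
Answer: -85148050/4489 + 2*√434 ≈ -18927.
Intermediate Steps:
d(Y) = (2 + Y)²
((√(-6133 + 7869) + d(-21/67)) + 5725) + 882*(-28) = ((√(-6133 + 7869) + (2 - 21/67)²) + 5725) + 882*(-28) = ((√1736 + (2 - 21*1/67)²) + 5725) - 24696 = ((2*√434 + (2 - 21/67)²) + 5725) - 24696 = ((2*√434 + (113/67)²) + 5725) - 24696 = ((2*√434 + 12769/4489) + 5725) - 24696 = ((12769/4489 + 2*√434) + 5725) - 24696 = (25712294/4489 + 2*√434) - 24696 = -85148050/4489 + 2*√434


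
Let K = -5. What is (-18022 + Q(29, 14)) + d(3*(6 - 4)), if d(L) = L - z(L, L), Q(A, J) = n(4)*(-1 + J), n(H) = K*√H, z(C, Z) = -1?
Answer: -18145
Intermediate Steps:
n(H) = -5*√H
Q(A, J) = 10 - 10*J (Q(A, J) = (-5*√4)*(-1 + J) = (-5*2)*(-1 + J) = -10*(-1 + J) = 10 - 10*J)
d(L) = 1 + L (d(L) = L - 1*(-1) = L + 1 = 1 + L)
(-18022 + Q(29, 14)) + d(3*(6 - 4)) = (-18022 + (10 - 10*14)) + (1 + 3*(6 - 4)) = (-18022 + (10 - 140)) + (1 + 3*2) = (-18022 - 130) + (1 + 6) = -18152 + 7 = -18145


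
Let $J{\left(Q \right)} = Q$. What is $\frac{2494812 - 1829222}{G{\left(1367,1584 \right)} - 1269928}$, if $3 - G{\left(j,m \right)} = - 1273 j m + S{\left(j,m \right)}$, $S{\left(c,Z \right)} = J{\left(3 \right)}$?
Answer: $\frac{332795}{1377596308} \approx 0.00024158$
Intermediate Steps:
$S{\left(c,Z \right)} = 3$
$G{\left(j,m \right)} = 1273 j m$ ($G{\left(j,m \right)} = 3 - \left(- 1273 j m + 3\right) = 3 - \left(3 - 1273 j m\right) = 3 + \left(-3 + 1273 j m\right) = 1273 j m$)
$\frac{2494812 - 1829222}{G{\left(1367,1584 \right)} - 1269928} = \frac{2494812 - 1829222}{1273 \cdot 1367 \cdot 1584 - 1269928} = \frac{665590}{2756462544 - 1269928} = \frac{665590}{2755192616} = 665590 \cdot \frac{1}{2755192616} = \frac{332795}{1377596308}$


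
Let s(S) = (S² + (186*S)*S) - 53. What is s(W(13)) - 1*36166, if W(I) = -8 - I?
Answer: 46248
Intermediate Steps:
s(S) = -53 + 187*S² (s(S) = (S² + 186*S²) - 53 = 187*S² - 53 = -53 + 187*S²)
s(W(13)) - 1*36166 = (-53 + 187*(-8 - 1*13)²) - 1*36166 = (-53 + 187*(-8 - 13)²) - 36166 = (-53 + 187*(-21)²) - 36166 = (-53 + 187*441) - 36166 = (-53 + 82467) - 36166 = 82414 - 36166 = 46248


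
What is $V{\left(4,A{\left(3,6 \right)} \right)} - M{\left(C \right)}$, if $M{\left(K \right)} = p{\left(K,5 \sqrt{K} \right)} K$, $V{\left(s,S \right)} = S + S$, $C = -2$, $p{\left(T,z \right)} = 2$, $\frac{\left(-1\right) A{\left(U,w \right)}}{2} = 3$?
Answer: $-8$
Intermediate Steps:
$A{\left(U,w \right)} = -6$ ($A{\left(U,w \right)} = \left(-2\right) 3 = -6$)
$V{\left(s,S \right)} = 2 S$
$M{\left(K \right)} = 2 K$
$V{\left(4,A{\left(3,6 \right)} \right)} - M{\left(C \right)} = 2 \left(-6\right) - 2 \left(-2\right) = -12 - -4 = -12 + 4 = -8$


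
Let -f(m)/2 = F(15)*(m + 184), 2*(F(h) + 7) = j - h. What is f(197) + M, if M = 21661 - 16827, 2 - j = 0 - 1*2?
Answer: 14359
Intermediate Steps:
j = 4 (j = 2 - (0 - 1*2) = 2 - (0 - 2) = 2 - 1*(-2) = 2 + 2 = 4)
F(h) = -5 - h/2 (F(h) = -7 + (4 - h)/2 = -7 + (2 - h/2) = -5 - h/2)
f(m) = 4600 + 25*m (f(m) = -2*(-5 - ½*15)*(m + 184) = -2*(-5 - 15/2)*(184 + m) = -(-25)*(184 + m) = -2*(-2300 - 25*m/2) = 4600 + 25*m)
M = 4834
f(197) + M = (4600 + 25*197) + 4834 = (4600 + 4925) + 4834 = 9525 + 4834 = 14359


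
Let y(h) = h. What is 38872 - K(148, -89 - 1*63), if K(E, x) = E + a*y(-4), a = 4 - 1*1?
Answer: 38736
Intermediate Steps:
a = 3 (a = 4 - 1 = 3)
K(E, x) = -12 + E (K(E, x) = E + 3*(-4) = E - 12 = -12 + E)
38872 - K(148, -89 - 1*63) = 38872 - (-12 + 148) = 38872 - 1*136 = 38872 - 136 = 38736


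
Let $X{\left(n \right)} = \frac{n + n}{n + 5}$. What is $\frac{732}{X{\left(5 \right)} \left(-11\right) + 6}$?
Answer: $- \frac{732}{5} \approx -146.4$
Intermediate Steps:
$X{\left(n \right)} = \frac{2 n}{5 + n}$
$\frac{732}{X{\left(5 \right)} \left(-11\right) + 6} = \frac{732}{2 \cdot 5 \frac{1}{5 + 5} \left(-11\right) + 6} = \frac{732}{2 \cdot 5 \cdot \frac{1}{10} \left(-11\right) + 6} = \frac{732}{1 \left(-11\right) + 6} = \frac{732}{-11 + 6} = \frac{732}{-5} = 732 \left(- \frac{1}{5}\right) = - \frac{732}{5}$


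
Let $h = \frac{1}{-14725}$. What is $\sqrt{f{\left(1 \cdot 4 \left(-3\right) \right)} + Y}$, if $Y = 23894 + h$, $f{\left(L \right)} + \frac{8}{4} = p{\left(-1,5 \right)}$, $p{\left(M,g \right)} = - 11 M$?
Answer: $\frac{\sqrt{207311315986}}{2945} \approx 154.61$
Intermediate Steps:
$h = - \frac{1}{14725} \approx -6.7912 \cdot 10^{-5}$
$f{\left(L \right)} = 9$ ($f{\left(L \right)} = -2 - -11 = -2 + 11 = 9$)
$Y = \frac{351839149}{14725}$ ($Y = 23894 - \frac{1}{14725} = \frac{351839149}{14725} \approx 23894.0$)
$\sqrt{f{\left(1 \cdot 4 \left(-3\right) \right)} + Y} = \sqrt{9 + \frac{351839149}{14725}} = \sqrt{\frac{351971674}{14725}} = \frac{\sqrt{207311315986}}{2945}$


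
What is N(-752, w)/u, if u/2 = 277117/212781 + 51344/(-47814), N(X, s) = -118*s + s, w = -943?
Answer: 6928998427117/28704254 ≈ 2.4139e+5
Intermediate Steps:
N(X, s) = -117*s
u = 258338286/565217263 (u = 2*(277117/212781 + 51344/(-47814)) = 2*(277117*(1/212781) + 51344*(-1/47814)) = 2*(277117/212781 - 25672/23907) = 2*(129169143/565217263) = 258338286/565217263 ≈ 0.45706)
N(-752, w)/u = (-117*(-943))/(258338286/565217263) = 110331*(565217263/258338286) = 6928998427117/28704254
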